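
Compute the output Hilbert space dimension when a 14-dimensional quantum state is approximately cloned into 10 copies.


Output space = H^(tensor 10) where dim(H) = 14
dim = 14^10
= 196 (after 2 factors)
= 2744 (after 3 factors)
= 38416 (after 4 factors)
= 537824 (after 5 factors)
= 7529536 (after 6 factors)
= 105413504 (after 7 factors)
= 1475789056 (after 8 factors)
= 20661046784 (after 9 factors)
= 289254654976 (after 10 factors)
= 289254654976

289254654976


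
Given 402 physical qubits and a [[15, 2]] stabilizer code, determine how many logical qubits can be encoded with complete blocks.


Each code block uses 15 physical qubits for 2 logical qubit(s).
Number of complete blocks = floor(402 / 15) = 26
Logical qubits = 26 * 2
= 52

52


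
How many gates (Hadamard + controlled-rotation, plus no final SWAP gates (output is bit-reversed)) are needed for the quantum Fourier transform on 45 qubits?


Hadamard gates: 45
Controlled rotations: n*(n-1)/2 = 45*44/2 = 990
SWAP gates: 0 (omitted)
Total = 45 + 990
= 1035

1035


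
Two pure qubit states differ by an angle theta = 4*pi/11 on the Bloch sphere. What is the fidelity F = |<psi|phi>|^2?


For states separated by angle theta on Bloch sphere:
F = cos^2(theta/2)
theta = 4*pi/11 = 1.1424
theta/2 = 0.5712
cos(theta/2) = 0.8413
F = 0.7077

0.7077


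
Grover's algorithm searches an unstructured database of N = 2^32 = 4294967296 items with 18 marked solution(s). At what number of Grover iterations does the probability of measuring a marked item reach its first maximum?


After j Grover iterations the success probability is P(j) = sin^2((2j+1)*theta), where sin(theta) = sqrt(k/N).
N = 2^32 = 4294967296, k = 18
sin(theta) = sqrt(k/N) = 6.473755931e-05
theta = arcsin(sqrt(k/N)) = 6.473755936e-05 rad
P(j) reaches its first maximum when (2j+1)*theta is as close as possible to pi/2, i.e. j = round(pi/(4*theta) - 1/2).
pi/(4*theta) - 1/2 = 12131.5323
(For comparison, the common estimate pi/4 * sqrt(N/k) = 12132.0323; the exact maximiser is used here.)
Optimal iterations = 12132

12132


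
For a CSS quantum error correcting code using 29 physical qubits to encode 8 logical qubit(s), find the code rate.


Code rate R = k/n
= 8/29
= 0.2759

0.2759


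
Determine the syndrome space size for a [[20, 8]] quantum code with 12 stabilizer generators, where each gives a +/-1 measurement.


Each stabilizer generator gives a binary (+1 or -1) measurement outcome.
With 12 independent generators:
Total syndromes = 2^12
= 4096

4096


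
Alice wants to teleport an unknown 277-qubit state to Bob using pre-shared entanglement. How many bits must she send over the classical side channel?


Quantum teleportation requires 2 classical bits per qubit teleported.
277 qubit(s) -> 2 * 277 = 554 classical bits

554


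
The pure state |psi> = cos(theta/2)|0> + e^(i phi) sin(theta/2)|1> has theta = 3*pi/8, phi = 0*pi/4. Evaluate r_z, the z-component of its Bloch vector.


theta = 1.1781, phi = 0.0000
r_z = cos(theta) = 0.3827

0.3827


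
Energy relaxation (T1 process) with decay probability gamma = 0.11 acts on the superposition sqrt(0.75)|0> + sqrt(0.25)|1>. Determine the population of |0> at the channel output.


For amplitude damping with parameter gamma on state sqrt(a)|0> + sqrt(b)|1>:
alpha^2 = 0.75, beta^2 = 0.25
P(|0>) = alpha^2 + gamma * beta^2
= 0.75 + 0.11 * 0.25
= 0.75 + 0.0275
= 0.7775

0.7775


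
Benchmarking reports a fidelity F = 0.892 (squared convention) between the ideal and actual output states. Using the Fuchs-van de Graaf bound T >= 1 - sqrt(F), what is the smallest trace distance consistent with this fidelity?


Fuchs-van de Graaf (squared-fidelity convention): 1 - sqrt(F) <= T <= sqrt(1 - F).
Lower bound: T >= 1 - sqrt(F)
sqrt(F) = sqrt(0.892) = 0.9445
T >= 1 - 0.9445
T >= 0.0555

0.0555


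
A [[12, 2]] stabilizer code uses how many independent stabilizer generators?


For an [[n,k]] stabilizer code:
Number of stabilizer generators = n - k
= 12 - 2
= 10

10


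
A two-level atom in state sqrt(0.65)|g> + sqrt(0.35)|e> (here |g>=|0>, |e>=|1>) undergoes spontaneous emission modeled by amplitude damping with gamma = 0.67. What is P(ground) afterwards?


For amplitude damping with parameter gamma on state sqrt(a)|0> + sqrt(b)|1>:
alpha^2 = 0.65, beta^2 = 0.35
P(|0>) = alpha^2 + gamma * beta^2
= 0.65 + 0.67 * 0.35
= 0.65 + 0.2345
= 0.8845

0.8845


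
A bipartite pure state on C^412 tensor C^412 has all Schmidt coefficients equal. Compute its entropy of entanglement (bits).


For a maximally entangled state in d x d:
S = log2(d) = log2(412)
= 8.6865

8.6865


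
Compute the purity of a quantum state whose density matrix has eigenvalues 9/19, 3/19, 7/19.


tr(rho^2) = sum of eigenvalues squared
= (9/19)^2 + (3/19)^2 + (7/19)^2
= (81 + 9 + 49) / 361
= 139/361
= 0.3850

0.3850


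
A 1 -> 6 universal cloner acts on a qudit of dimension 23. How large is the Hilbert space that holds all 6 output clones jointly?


Output space = H^(tensor 6) where dim(H) = 23
dim = 23^6
= 529 (after 2 factors)
= 12167 (after 3 factors)
= 279841 (after 4 factors)
= 6436343 (after 5 factors)
= 148035889 (after 6 factors)
= 148035889

148035889


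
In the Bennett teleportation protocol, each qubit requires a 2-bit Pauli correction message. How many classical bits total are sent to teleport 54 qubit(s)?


Quantum teleportation requires 2 classical bits per qubit teleported.
54 qubit(s) -> 2 * 54 = 108 classical bits

108


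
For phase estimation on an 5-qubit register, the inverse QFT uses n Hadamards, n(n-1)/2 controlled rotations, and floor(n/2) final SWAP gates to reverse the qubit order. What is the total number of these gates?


Hadamard gates: 5
Controlled rotations: n*(n-1)/2 = 5*4/2 = 10
SWAP gates: floor(n/2) = floor(5/2) = 2
Total = 5 + 10 + 2
= 17

17


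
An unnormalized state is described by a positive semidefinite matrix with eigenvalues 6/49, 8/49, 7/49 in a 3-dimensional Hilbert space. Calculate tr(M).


tr(M) = sum of eigenvalues
= 6/49 + 8/49 + 7/49
= 21/49
= 0.4286

0.4286


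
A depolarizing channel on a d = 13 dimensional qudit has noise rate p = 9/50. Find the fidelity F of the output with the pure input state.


F = (1-p) + p/d
= (1 - 0.1800) + 0.1800/13
= 0.8200 + 0.0138
= 0.8338

0.8338


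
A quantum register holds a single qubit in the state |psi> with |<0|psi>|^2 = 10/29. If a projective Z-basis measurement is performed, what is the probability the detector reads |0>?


|alpha|^2 = 10/29 = 0.3448
|beta|^2 = 1 - 10/29 = 19/29 = 0.6552
P(|0>) = |alpha|^2 = 0.3448

0.3448


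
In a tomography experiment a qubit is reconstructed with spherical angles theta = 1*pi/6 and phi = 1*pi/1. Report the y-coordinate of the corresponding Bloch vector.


theta = 0.5236, phi = 3.1416
r_y = sin(theta)*sin(phi) = 0.5000 * 0.0000
r_y = 0.0000

0.0000


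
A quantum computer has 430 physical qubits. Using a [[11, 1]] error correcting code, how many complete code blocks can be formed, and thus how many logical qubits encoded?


Each code block uses 11 physical qubits for 1 logical qubit(s).
Number of complete blocks = floor(430 / 11) = 39
Logical qubits = 39 * 1
= 39

39


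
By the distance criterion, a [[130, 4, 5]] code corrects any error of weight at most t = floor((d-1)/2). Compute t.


Code parameters: [[130, 4, 5]], distance d = 5.
Number of correctable errors = floor((d-1)/2)
= floor((5 - 1)/2)
= floor(4/2)
= 2

2


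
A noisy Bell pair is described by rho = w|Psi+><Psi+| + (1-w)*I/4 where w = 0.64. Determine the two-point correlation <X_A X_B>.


|Psi+> = (|01> + |10>)/sqrt(2)
For the pure Bell state, <X_A X_B> = +1 (Bell-state Pauli correlator).
The maximally-mixed part I/4 has tr(I/4 * P tensor P) = 0 for any traceless Pauli P.
So <X_A X_B>_rho = w * (+1) + (1 - w) * 0
= 0.64 * (+1)
= 0.6400

0.6400


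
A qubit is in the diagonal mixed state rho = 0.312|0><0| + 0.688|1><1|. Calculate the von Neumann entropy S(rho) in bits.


S = -p*log2(p) - (1-p)*log2(1-p)
p = 0.3120, 1-p = 0.6880
= -0.3120 * log2(0.3120) - 0.6880 * log2(0.6880)
= -(-0.5243) - (-0.3712)
= 0.8955

0.8955


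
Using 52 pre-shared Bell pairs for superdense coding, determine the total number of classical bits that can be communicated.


Superdense coding allows 2 classical bits per shared entangled pair.
52 pair(s) -> 2 * 52 = 104 classical bits

104


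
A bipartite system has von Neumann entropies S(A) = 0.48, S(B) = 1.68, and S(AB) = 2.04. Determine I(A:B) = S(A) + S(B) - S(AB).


I(A:B) = S(A) + S(B) - S(AB)
= 0.48 + 1.68 - 2.04
= 0.1200

0.1200


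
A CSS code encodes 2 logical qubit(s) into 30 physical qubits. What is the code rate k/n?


Code rate R = k/n
= 2/30
= 0.0667

0.0667


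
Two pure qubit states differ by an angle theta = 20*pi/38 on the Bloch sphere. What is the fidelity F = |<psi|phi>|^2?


For states separated by angle theta on Bloch sphere:
F = cos^2(theta/2)
theta = 20*pi/38 = 1.6535
theta/2 = 0.8267
cos(theta/2) = 0.6773
F = 0.4587

0.4587


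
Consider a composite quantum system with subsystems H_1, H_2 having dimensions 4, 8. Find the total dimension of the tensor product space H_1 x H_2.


dim(H_1 x H_2) = 4 * 8
= 32

32


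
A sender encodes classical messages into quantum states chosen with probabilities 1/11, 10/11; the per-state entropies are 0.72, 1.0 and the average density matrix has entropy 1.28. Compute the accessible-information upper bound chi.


chi = S(rho) - sum_i p_i * S(rho_i)
Weighted entropy = 1/11 * 0.72 + 10/11 * 1.0
= 0.9745
chi = 1.28 - 0.9745
= 0.3055

0.3055


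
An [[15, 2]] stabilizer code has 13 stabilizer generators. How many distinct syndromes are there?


Each stabilizer generator gives a binary (+1 or -1) measurement outcome.
With 13 independent generators:
Total syndromes = 2^13
= 8192

8192


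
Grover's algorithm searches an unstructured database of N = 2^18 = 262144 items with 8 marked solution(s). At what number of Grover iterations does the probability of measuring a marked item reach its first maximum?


After j Grover iterations the success probability is P(j) = sin^2((2j+1)*theta), where sin(theta) = sqrt(k/N).
N = 2^18 = 262144, k = 8
sin(theta) = sqrt(k/N) = 0.005524271728
theta = arcsin(sqrt(k/N)) = 0.005524299826 rad
P(j) reaches its first maximum when (2j+1)*theta is as close as possible to pi/2, i.e. j = round(pi/(4*theta) - 1/2).
pi/(4*theta) - 1/2 = 141.6715
(For comparison, the common estimate pi/4 * sqrt(N/k) = 142.1723; the exact maximiser is used here.)
Optimal iterations = 142

142


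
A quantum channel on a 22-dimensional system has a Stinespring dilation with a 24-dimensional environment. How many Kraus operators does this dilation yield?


Tracing out the environment in an orthonormal basis {|i>_E} gives Kraus operators K_i = <i|_E U |0>_E.
Number of Kraus operators = dim(H_env) = d_env
= 24

24


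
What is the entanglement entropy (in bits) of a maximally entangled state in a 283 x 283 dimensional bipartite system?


For a maximally entangled state in d x d:
S = log2(d) = log2(283)
= 8.1447

8.1447


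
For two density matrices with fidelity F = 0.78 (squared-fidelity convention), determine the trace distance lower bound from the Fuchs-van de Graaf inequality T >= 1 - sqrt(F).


Fuchs-van de Graaf (squared-fidelity convention): 1 - sqrt(F) <= T <= sqrt(1 - F).
Lower bound: T >= 1 - sqrt(F)
sqrt(F) = sqrt(0.78) = 0.8832
T >= 1 - 0.8832
T >= 0.1168

0.1168


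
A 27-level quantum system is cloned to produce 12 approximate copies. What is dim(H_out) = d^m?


Output space = H^(tensor 12) where dim(H) = 27
dim = 27^12
= 729 (after 2 factors)
= 19683 (after 3 factors)
= 531441 (after 4 factors)
= 14348907 (after 5 factors)
= 387420489 (after 6 factors)
= 10460353203 (after 7 factors)
= 282429536481 (after 8 factors)
= 7625597484987 (after 9 factors)
= 205891132094649 (after 10 factors)
= 5559060566555523 (after 11 factors)
= 150094635296999121 (after 12 factors)
= 150094635296999121

150094635296999121


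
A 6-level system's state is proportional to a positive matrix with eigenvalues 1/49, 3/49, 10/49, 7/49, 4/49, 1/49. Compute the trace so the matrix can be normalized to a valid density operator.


tr(M) = sum of eigenvalues
= 1/49 + 3/49 + 10/49 + 7/49 + 4/49 + 1/49
= 26/49
= 0.5306

0.5306


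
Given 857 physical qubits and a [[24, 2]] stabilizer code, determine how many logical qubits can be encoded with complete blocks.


Each code block uses 24 physical qubits for 2 logical qubit(s).
Number of complete blocks = floor(857 / 24) = 35
Logical qubits = 35 * 2
= 70

70


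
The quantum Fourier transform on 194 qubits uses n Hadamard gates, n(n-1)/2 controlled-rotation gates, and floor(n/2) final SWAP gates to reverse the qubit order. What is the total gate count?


Hadamard gates: 194
Controlled rotations: n*(n-1)/2 = 194*193/2 = 18721
SWAP gates: floor(n/2) = floor(194/2) = 97
Total = 194 + 18721 + 97
= 19012

19012


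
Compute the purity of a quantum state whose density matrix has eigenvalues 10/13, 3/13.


tr(rho^2) = sum of eigenvalues squared
= (10/13)^2 + (3/13)^2
= (100 + 9) / 169
= 109/169
= 0.6450

0.6450


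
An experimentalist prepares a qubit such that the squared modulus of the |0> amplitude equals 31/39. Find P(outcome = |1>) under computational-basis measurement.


|alpha|^2 = 31/39 = 0.7949
|beta|^2 = 1 - 31/39 = 8/39 = 0.2051
P(|1>) = |beta|^2 = 0.2051

0.2051


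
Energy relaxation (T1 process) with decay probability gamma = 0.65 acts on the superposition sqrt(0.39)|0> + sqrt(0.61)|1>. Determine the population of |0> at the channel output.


For amplitude damping with parameter gamma on state sqrt(a)|0> + sqrt(b)|1>:
alpha^2 = 0.39, beta^2 = 0.61
P(|0>) = alpha^2 + gamma * beta^2
= 0.39 + 0.65 * 0.61
= 0.39 + 0.3965
= 0.7865

0.7865


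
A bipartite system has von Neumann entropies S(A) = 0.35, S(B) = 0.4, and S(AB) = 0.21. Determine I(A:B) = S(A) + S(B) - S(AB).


I(A:B) = S(A) + S(B) - S(AB)
= 0.35 + 0.4 - 0.21
= 0.5400

0.5400


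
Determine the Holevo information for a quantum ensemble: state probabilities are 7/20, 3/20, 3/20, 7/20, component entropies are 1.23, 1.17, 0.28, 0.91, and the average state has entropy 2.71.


chi = S(rho) - sum_i p_i * S(rho_i)
Weighted entropy = 7/20 * 1.23 + 3/20 * 1.17 + 3/20 * 0.28 + 7/20 * 0.91
= 0.9665
chi = 2.71 - 0.9665
= 1.7435

1.7435


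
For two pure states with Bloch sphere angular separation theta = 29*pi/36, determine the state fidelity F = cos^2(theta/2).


For states separated by angle theta on Bloch sphere:
F = cos^2(theta/2)
theta = 29*pi/36 = 2.5307
theta/2 = 1.2654
cos(theta/2) = 0.3007
F = 0.0904

0.0904


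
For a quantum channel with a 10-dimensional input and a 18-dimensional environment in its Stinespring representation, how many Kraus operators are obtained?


Tracing out the environment in an orthonormal basis {|i>_E} gives Kraus operators K_i = <i|_E U |0>_E.
Number of Kraus operators = dim(H_env) = d_env
= 18

18


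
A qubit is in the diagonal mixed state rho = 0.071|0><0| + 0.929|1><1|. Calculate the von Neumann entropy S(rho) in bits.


S = -p*log2(p) - (1-p)*log2(1-p)
p = 0.0710, 1-p = 0.9290
= -0.0710 * log2(0.0710) - 0.9290 * log2(0.9290)
= -(-0.2709) - (-0.0987)
= 0.3696

0.3696


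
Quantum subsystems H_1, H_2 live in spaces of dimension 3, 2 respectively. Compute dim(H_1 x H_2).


dim(H_1 x H_2) = 3 * 2
= 6

6


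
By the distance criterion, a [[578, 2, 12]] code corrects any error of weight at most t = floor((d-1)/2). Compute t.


Code parameters: [[578, 2, 12]], distance d = 12.
Number of correctable errors = floor((d-1)/2)
= floor((12 - 1)/2)
= floor(11/2)
= 5

5


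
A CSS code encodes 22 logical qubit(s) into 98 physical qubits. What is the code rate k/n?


Code rate R = k/n
= 22/98
= 0.2245

0.2245


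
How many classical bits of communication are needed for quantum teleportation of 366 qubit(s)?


Quantum teleportation requires 2 classical bits per qubit teleported.
366 qubit(s) -> 2 * 366 = 732 classical bits

732


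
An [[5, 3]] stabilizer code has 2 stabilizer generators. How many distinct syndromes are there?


Each stabilizer generator gives a binary (+1 or -1) measurement outcome.
With 2 independent generators:
Total syndromes = 2^2
= 4

4


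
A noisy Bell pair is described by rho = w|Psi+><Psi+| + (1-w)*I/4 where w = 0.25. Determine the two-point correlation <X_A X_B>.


|Psi+> = (|01> + |10>)/sqrt(2)
For the pure Bell state, <X_A X_B> = +1 (Bell-state Pauli correlator).
The maximally-mixed part I/4 has tr(I/4 * P tensor P) = 0 for any traceless Pauli P.
So <X_A X_B>_rho = w * (+1) + (1 - w) * 0
= 0.25 * (+1)
= 0.2500

0.2500


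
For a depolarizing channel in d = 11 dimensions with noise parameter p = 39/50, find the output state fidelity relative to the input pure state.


F = (1-p) + p/d
= (1 - 0.7800) + 0.7800/11
= 0.2200 + 0.0709
= 0.2909

0.2909


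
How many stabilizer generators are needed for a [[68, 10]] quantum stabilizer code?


For an [[n,k]] stabilizer code:
Number of stabilizer generators = n - k
= 68 - 10
= 58

58


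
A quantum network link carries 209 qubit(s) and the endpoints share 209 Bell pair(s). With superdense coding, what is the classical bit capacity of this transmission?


Superdense coding allows 2 classical bits per shared entangled pair.
209 pair(s) -> 2 * 209 = 418 classical bits

418


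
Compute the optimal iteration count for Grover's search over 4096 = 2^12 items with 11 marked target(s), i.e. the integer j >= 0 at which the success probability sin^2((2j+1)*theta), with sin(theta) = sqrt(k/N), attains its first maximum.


After j Grover iterations the success probability is P(j) = sin^2((2j+1)*theta), where sin(theta) = sqrt(k/N).
N = 2^12 = 4096, k = 11
sin(theta) = sqrt(k/N) = 0.05182226235
theta = arcsin(sqrt(k/N)) = 0.05184548561 rad
P(j) reaches its first maximum when (2j+1)*theta is as close as possible to pi/2, i.e. j = round(pi/(4*theta) - 1/2).
pi/(4*theta) - 1/2 = 14.6488
(For comparison, the common estimate pi/4 * sqrt(N/k) = 15.1556; the exact maximiser is used here.)
Optimal iterations = 15

15


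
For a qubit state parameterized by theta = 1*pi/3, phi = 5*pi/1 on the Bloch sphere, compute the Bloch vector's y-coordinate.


theta = 1.0472, phi = 15.7080
r_y = sin(theta)*sin(phi) = 0.8660 * 0.0000
r_y = 0.0000

0.0000


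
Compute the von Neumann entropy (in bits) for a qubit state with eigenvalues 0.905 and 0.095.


S = -p*log2(p) - (1-p)*log2(1-p)
p = 0.9050, 1-p = 0.0950
= -0.9050 * log2(0.9050) - 0.0950 * log2(0.0950)
= -(-0.1303) - (-0.3226)
= 0.4529

0.4529


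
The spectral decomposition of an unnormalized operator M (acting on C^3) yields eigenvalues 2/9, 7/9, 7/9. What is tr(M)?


tr(M) = sum of eigenvalues
= 2/9 + 7/9 + 7/9
= 16/9
= 1.7778

1.7778


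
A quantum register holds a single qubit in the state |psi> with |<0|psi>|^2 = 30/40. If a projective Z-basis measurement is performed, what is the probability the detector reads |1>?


|alpha|^2 = 30/40 = 0.7500
|beta|^2 = 1 - 30/40 = 10/40 = 0.2500
P(|1>) = |beta|^2 = 0.2500

0.2500


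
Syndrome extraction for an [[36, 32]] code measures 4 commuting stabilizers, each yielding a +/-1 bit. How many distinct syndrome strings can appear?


Each stabilizer generator gives a binary (+1 or -1) measurement outcome.
With 4 independent generators:
Total syndromes = 2^4
= 16

16


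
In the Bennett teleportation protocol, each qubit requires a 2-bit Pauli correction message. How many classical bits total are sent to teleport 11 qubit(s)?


Quantum teleportation requires 2 classical bits per qubit teleported.
11 qubit(s) -> 2 * 11 = 22 classical bits

22


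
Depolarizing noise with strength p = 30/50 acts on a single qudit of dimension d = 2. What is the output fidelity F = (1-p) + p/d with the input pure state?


F = (1-p) + p/d
= (1 - 0.6000) + 0.6000/2
= 0.4000 + 0.3000
= 0.7000

0.7000


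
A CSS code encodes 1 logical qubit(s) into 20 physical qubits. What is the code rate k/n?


Code rate R = k/n
= 1/20
= 0.0500

0.0500


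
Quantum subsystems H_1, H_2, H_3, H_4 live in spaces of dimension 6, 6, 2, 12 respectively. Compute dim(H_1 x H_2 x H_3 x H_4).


dim(H_1 x H_2 x H_3 x H_4) = 6 * 6 * 2 * 12
= 36 * 2 * 12
= 72 * 12
= 864

864


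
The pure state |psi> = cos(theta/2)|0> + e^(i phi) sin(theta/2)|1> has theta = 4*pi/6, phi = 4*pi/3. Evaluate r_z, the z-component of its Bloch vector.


theta = 2.0944, phi = 4.1888
r_z = cos(theta) = -0.5000

-0.5000


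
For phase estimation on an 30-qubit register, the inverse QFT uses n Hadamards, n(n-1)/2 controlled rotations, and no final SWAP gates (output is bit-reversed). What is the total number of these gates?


Hadamard gates: 30
Controlled rotations: n*(n-1)/2 = 30*29/2 = 435
SWAP gates: 0 (omitted)
Total = 30 + 435
= 465

465


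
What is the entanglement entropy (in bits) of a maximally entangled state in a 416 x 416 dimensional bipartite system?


For a maximally entangled state in d x d:
S = log2(d) = log2(416)
= 8.7004

8.7004


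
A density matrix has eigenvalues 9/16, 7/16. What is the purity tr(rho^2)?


tr(rho^2) = sum of eigenvalues squared
= (9/16)^2 + (7/16)^2
= (81 + 49) / 256
= 130/256
= 0.5078

0.5078


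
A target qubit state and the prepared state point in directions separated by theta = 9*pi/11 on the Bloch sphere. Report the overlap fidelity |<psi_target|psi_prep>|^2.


For states separated by angle theta on Bloch sphere:
F = cos^2(theta/2)
theta = 9*pi/11 = 2.5704
theta/2 = 1.2852
cos(theta/2) = 0.2817
F = 0.0794

0.0794


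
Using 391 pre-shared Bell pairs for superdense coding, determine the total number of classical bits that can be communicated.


Superdense coding allows 2 classical bits per shared entangled pair.
391 pair(s) -> 2 * 391 = 782 classical bits

782


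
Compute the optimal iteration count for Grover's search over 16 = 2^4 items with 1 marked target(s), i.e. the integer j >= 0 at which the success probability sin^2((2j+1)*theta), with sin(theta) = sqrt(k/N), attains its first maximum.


After j Grover iterations the success probability is P(j) = sin^2((2j+1)*theta), where sin(theta) = sqrt(k/N).
N = 2^4 = 16, k = 1
sin(theta) = sqrt(k/N) = 0.25
theta = arcsin(sqrt(k/N)) = 0.2526802551 rad
P(j) reaches its first maximum when (2j+1)*theta is as close as possible to pi/2, i.e. j = round(pi/(4*theta) - 1/2).
pi/(4*theta) - 1/2 = 2.6083
(For comparison, the common estimate pi/4 * sqrt(N/k) = 3.1416; the exact maximiser is used here.)
Optimal iterations = 3

3


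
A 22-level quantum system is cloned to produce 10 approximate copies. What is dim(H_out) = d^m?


Output space = H^(tensor 10) where dim(H) = 22
dim = 22^10
= 484 (after 2 factors)
= 10648 (after 3 factors)
= 234256 (after 4 factors)
= 5153632 (after 5 factors)
= 113379904 (after 6 factors)
= 2494357888 (after 7 factors)
= 54875873536 (after 8 factors)
= 1207269217792 (after 9 factors)
= 26559922791424 (after 10 factors)
= 26559922791424

26559922791424


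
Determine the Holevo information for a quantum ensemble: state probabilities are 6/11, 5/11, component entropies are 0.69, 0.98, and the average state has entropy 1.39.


chi = S(rho) - sum_i p_i * S(rho_i)
Weighted entropy = 6/11 * 0.69 + 5/11 * 0.98
= 0.8218
chi = 1.39 - 0.8218
= 0.5682

0.5682


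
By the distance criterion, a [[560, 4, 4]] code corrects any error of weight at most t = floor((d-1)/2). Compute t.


Code parameters: [[560, 4, 4]], distance d = 4.
Number of correctable errors = floor((d-1)/2)
= floor((4 - 1)/2)
= floor(3/2)
= 1

1


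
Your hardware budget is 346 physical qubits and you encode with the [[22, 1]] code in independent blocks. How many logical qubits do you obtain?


Each code block uses 22 physical qubits for 1 logical qubit(s).
Number of complete blocks = floor(346 / 22) = 15
Logical qubits = 15 * 1
= 15

15


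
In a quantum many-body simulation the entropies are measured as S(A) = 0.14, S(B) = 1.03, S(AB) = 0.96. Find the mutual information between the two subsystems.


I(A:B) = S(A) + S(B) - S(AB)
= 0.14 + 1.03 - 0.96
= 0.2100

0.2100


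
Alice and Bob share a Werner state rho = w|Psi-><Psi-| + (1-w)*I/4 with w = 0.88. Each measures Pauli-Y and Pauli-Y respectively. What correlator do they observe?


|Psi-> = (|01> - |10>)/sqrt(2)
For the pure Bell state, <Y_A Y_B> = -1 (Bell-state Pauli correlator).
The maximally-mixed part I/4 has tr(I/4 * P tensor P) = 0 for any traceless Pauli P.
So <Y_A Y_B>_rho = w * (-1) + (1 - w) * 0
= 0.88 * (-1)
= -0.8800

-0.8800


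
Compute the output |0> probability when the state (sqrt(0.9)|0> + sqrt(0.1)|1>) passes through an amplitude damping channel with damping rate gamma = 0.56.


For amplitude damping with parameter gamma on state sqrt(a)|0> + sqrt(b)|1>:
alpha^2 = 0.9, beta^2 = 0.1
P(|0>) = alpha^2 + gamma * beta^2
= 0.9 + 0.56 * 0.1
= 0.9 + 0.0560
= 0.9560

0.9560


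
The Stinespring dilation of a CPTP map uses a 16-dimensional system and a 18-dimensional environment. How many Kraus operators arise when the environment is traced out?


Tracing out the environment in an orthonormal basis {|i>_E} gives Kraus operators K_i = <i|_E U |0>_E.
Number of Kraus operators = dim(H_env) = d_env
= 18

18


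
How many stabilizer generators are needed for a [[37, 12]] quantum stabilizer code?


For an [[n,k]] stabilizer code:
Number of stabilizer generators = n - k
= 37 - 12
= 25

25


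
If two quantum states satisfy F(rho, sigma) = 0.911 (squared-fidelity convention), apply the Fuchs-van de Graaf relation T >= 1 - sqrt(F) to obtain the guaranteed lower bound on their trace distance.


Fuchs-van de Graaf (squared-fidelity convention): 1 - sqrt(F) <= T <= sqrt(1 - F).
Lower bound: T >= 1 - sqrt(F)
sqrt(F) = sqrt(0.911) = 0.9545
T >= 1 - 0.9545
T >= 0.0455

0.0455


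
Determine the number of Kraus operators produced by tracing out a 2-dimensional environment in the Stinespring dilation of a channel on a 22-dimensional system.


Tracing out the environment in an orthonormal basis {|i>_E} gives Kraus operators K_i = <i|_E U |0>_E.
Number of Kraus operators = dim(H_env) = d_env
= 2

2


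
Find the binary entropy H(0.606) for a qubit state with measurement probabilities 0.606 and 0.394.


S = -p*log2(p) - (1-p)*log2(1-p)
p = 0.6060, 1-p = 0.3940
= -0.6060 * log2(0.6060) - 0.3940 * log2(0.3940)
= -(-0.4379) - (-0.5294)
= 0.9673

0.9673


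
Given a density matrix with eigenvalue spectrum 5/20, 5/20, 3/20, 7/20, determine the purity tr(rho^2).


tr(rho^2) = sum of eigenvalues squared
= (5/20)^2 + (5/20)^2 + (3/20)^2 + (7/20)^2
= (25 + 25 + 9 + 49) / 400
= 108/400
= 0.2700

0.2700


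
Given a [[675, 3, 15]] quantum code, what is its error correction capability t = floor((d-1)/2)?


Code parameters: [[675, 3, 15]], distance d = 15.
Number of correctable errors = floor((d-1)/2)
= floor((15 - 1)/2)
= floor(14/2)
= 7

7


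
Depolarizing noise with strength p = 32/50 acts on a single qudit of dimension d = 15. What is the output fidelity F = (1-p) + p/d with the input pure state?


F = (1-p) + p/d
= (1 - 0.6400) + 0.6400/15
= 0.3600 + 0.0427
= 0.4027

0.4027


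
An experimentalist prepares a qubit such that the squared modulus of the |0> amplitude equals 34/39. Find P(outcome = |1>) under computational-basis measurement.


|alpha|^2 = 34/39 = 0.8718
|beta|^2 = 1 - 34/39 = 5/39 = 0.1282
P(|1>) = |beta|^2 = 0.1282

0.1282


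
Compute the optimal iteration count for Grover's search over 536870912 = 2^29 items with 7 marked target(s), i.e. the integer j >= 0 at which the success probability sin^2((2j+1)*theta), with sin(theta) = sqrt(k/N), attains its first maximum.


After j Grover iterations the success probability is P(j) = sin^2((2j+1)*theta), where sin(theta) = sqrt(k/N).
N = 2^29 = 536870912, k = 7
sin(theta) = sqrt(k/N) = 0.0001141863216
theta = arcsin(sqrt(k/N)) = 0.0001141863219 rad
P(j) reaches its first maximum when (2j+1)*theta is as close as possible to pi/2, i.e. j = round(pi/(4*theta) - 1/2).
pi/(4*theta) - 1/2 = 6877.7158
(For comparison, the common estimate pi/4 * sqrt(N/k) = 6878.2158; the exact maximiser is used here.)
Optimal iterations = 6878

6878


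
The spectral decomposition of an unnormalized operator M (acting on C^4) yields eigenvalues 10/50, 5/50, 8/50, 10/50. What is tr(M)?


tr(M) = sum of eigenvalues
= 10/50 + 5/50 + 8/50 + 10/50
= 33/50
= 0.6600

0.6600


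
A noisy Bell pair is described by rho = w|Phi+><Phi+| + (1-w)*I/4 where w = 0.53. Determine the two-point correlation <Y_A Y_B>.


|Phi+> = (|00> + |11>)/sqrt(2)
For the pure Bell state, <Y_A Y_B> = -1 (Bell-state Pauli correlator).
The maximally-mixed part I/4 has tr(I/4 * P tensor P) = 0 for any traceless Pauli P.
So <Y_A Y_B>_rho = w * (-1) + (1 - w) * 0
= 0.53 * (-1)
= -0.5300

-0.5300


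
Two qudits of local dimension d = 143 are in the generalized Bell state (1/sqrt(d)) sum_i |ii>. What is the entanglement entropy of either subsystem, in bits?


For a maximally entangled state in d x d:
S = log2(d) = log2(143)
= 7.1599

7.1599


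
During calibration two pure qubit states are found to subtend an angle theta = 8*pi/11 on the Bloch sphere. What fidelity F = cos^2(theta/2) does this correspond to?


For states separated by angle theta on Bloch sphere:
F = cos^2(theta/2)
theta = 8*pi/11 = 2.2848
theta/2 = 1.1424
cos(theta/2) = 0.4154
F = 0.1726

0.1726


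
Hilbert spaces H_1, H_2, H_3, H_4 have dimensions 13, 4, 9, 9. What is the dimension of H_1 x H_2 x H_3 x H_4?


dim(H_1 x H_2 x H_3 x H_4) = 13 * 4 * 9 * 9
= 52 * 9 * 9
= 468 * 9
= 4212

4212


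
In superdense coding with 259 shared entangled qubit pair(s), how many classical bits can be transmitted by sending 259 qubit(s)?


Superdense coding allows 2 classical bits per shared entangled pair.
259 pair(s) -> 2 * 259 = 518 classical bits

518


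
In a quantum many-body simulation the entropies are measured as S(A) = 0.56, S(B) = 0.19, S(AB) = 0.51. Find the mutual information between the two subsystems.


I(A:B) = S(A) + S(B) - S(AB)
= 0.56 + 0.19 - 0.51
= 0.2400

0.2400


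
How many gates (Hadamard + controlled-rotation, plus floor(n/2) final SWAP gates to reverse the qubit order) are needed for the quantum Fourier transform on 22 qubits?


Hadamard gates: 22
Controlled rotations: n*(n-1)/2 = 22*21/2 = 231
SWAP gates: floor(n/2) = floor(22/2) = 11
Total = 22 + 231 + 11
= 264

264


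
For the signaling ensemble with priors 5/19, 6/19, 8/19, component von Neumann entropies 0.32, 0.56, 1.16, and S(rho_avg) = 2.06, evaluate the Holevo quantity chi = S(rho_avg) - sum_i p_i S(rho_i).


chi = S(rho) - sum_i p_i * S(rho_i)
Weighted entropy = 5/19 * 0.32 + 6/19 * 0.56 + 8/19 * 1.16
= 0.7495
chi = 2.06 - 0.7495
= 1.3105

1.3105


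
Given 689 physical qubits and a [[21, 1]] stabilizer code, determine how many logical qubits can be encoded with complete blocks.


Each code block uses 21 physical qubits for 1 logical qubit(s).
Number of complete blocks = floor(689 / 21) = 32
Logical qubits = 32 * 1
= 32

32


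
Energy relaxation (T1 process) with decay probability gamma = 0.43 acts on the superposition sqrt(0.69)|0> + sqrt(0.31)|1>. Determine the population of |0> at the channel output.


For amplitude damping with parameter gamma on state sqrt(a)|0> + sqrt(b)|1>:
alpha^2 = 0.69, beta^2 = 0.31
P(|0>) = alpha^2 + gamma * beta^2
= 0.69 + 0.43 * 0.31
= 0.69 + 0.1333
= 0.8233

0.8233


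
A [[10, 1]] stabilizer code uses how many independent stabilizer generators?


For an [[n,k]] stabilizer code:
Number of stabilizer generators = n - k
= 10 - 1
= 9

9


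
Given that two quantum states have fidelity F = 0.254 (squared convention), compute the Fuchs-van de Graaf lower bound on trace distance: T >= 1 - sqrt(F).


Fuchs-van de Graaf (squared-fidelity convention): 1 - sqrt(F) <= T <= sqrt(1 - F).
Lower bound: T >= 1 - sqrt(F)
sqrt(F) = sqrt(0.254) = 0.5040
T >= 1 - 0.5040
T >= 0.4960

0.4960


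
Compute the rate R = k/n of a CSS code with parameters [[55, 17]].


Code rate R = k/n
= 17/55
= 0.3091

0.3091


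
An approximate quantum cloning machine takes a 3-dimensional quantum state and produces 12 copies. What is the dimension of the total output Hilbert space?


Output space = H^(tensor 12) where dim(H) = 3
dim = 3^12
= 9 (after 2 factors)
= 27 (after 3 factors)
= 81 (after 4 factors)
= 243 (after 5 factors)
= 729 (after 6 factors)
= 2187 (after 7 factors)
= 6561 (after 8 factors)
= 19683 (after 9 factors)
= 59049 (after 10 factors)
= 177147 (after 11 factors)
= 531441 (after 12 factors)
= 531441

531441


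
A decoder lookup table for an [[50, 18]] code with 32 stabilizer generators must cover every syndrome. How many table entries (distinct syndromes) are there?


Each stabilizer generator gives a binary (+1 or -1) measurement outcome.
With 32 independent generators:
Total syndromes = 2^32
= 4294967296

4294967296


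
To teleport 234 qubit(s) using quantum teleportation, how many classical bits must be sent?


Quantum teleportation requires 2 classical bits per qubit teleported.
234 qubit(s) -> 2 * 234 = 468 classical bits

468


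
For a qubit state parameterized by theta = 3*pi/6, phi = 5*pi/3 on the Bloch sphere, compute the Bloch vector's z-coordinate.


theta = 1.5708, phi = 5.2360
r_z = cos(theta) = 0.0000

0.0000


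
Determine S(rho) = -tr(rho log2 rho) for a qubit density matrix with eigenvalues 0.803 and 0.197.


S = -p*log2(p) - (1-p)*log2(1-p)
p = 0.8030, 1-p = 0.1970
= -0.8030 * log2(0.8030) - 0.1970 * log2(0.1970)
= -(-0.2542) - (-0.4617)
= 0.7159

0.7159


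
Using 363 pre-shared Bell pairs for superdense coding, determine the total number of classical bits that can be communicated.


Superdense coding allows 2 classical bits per shared entangled pair.
363 pair(s) -> 2 * 363 = 726 classical bits

726


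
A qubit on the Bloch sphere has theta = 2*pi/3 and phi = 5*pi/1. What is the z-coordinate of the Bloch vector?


theta = 2.0944, phi = 15.7080
r_z = cos(theta) = -0.5000

-0.5000


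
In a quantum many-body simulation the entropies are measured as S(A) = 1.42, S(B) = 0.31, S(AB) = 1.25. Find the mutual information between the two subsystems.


I(A:B) = S(A) + S(B) - S(AB)
= 1.42 + 0.31 - 1.25
= 0.4800

0.4800


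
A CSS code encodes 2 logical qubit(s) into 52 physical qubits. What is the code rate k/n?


Code rate R = k/n
= 2/52
= 0.0385

0.0385


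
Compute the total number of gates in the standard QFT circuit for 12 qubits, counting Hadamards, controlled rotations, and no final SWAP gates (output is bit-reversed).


Hadamard gates: 12
Controlled rotations: n*(n-1)/2 = 12*11/2 = 66
SWAP gates: 0 (omitted)
Total = 12 + 66
= 78

78


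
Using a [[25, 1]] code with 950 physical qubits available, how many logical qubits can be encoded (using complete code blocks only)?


Each code block uses 25 physical qubits for 1 logical qubit(s).
Number of complete blocks = floor(950 / 25) = 38
Logical qubits = 38 * 1
= 38

38


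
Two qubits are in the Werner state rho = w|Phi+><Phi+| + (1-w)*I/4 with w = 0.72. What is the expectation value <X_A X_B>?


|Phi+> = (|00> + |11>)/sqrt(2)
For the pure Bell state, <X_A X_B> = +1 (Bell-state Pauli correlator).
The maximally-mixed part I/4 has tr(I/4 * P tensor P) = 0 for any traceless Pauli P.
So <X_A X_B>_rho = w * (+1) + (1 - w) * 0
= 0.72 * (+1)
= 0.7200

0.7200


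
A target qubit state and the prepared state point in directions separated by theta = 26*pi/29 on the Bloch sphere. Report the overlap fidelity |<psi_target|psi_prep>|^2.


For states separated by angle theta on Bloch sphere:
F = cos^2(theta/2)
theta = 26*pi/29 = 2.8166
theta/2 = 1.4083
cos(theta/2) = 0.1618
F = 0.0262

0.0262


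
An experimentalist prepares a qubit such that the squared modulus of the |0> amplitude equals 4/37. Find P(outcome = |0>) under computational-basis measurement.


|alpha|^2 = 4/37 = 0.1081
|beta|^2 = 1 - 4/37 = 33/37 = 0.8919
P(|0>) = |alpha|^2 = 0.1081

0.1081


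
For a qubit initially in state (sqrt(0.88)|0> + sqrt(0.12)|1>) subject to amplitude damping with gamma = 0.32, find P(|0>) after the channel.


For amplitude damping with parameter gamma on state sqrt(a)|0> + sqrt(b)|1>:
alpha^2 = 0.88, beta^2 = 0.12
P(|0>) = alpha^2 + gamma * beta^2
= 0.88 + 0.32 * 0.12
= 0.88 + 0.0384
= 0.9184

0.9184


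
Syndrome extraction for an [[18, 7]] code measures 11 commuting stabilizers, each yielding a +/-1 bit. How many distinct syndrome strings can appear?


Each stabilizer generator gives a binary (+1 or -1) measurement outcome.
With 11 independent generators:
Total syndromes = 2^11
= 2048

2048


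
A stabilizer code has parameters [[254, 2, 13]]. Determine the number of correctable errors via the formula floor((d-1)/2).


Code parameters: [[254, 2, 13]], distance d = 13.
Number of correctable errors = floor((d-1)/2)
= floor((13 - 1)/2)
= floor(12/2)
= 6

6


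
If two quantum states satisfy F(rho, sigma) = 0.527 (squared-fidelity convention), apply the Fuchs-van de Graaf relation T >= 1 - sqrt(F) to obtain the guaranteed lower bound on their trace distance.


Fuchs-van de Graaf (squared-fidelity convention): 1 - sqrt(F) <= T <= sqrt(1 - F).
Lower bound: T >= 1 - sqrt(F)
sqrt(F) = sqrt(0.527) = 0.7259
T >= 1 - 0.7259
T >= 0.2741

0.2741


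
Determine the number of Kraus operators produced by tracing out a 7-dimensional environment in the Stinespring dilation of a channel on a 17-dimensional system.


Tracing out the environment in an orthonormal basis {|i>_E} gives Kraus operators K_i = <i|_E U |0>_E.
Number of Kraus operators = dim(H_env) = d_env
= 7

7


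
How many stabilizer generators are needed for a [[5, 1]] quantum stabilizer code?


For an [[n,k]] stabilizer code:
Number of stabilizer generators = n - k
= 5 - 1
= 4

4


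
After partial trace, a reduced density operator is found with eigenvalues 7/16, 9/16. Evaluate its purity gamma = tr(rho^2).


tr(rho^2) = sum of eigenvalues squared
= (7/16)^2 + (9/16)^2
= (49 + 81) / 256
= 130/256
= 0.5078

0.5078


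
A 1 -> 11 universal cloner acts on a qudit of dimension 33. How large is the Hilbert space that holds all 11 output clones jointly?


Output space = H^(tensor 11) where dim(H) = 33
dim = 33^11
= 1089 (after 2 factors)
= 35937 (after 3 factors)
= 1185921 (after 4 factors)
= 39135393 (after 5 factors)
= 1291467969 (after 6 factors)
= 42618442977 (after 7 factors)
= 1406408618241 (after 8 factors)
= 46411484401953 (after 9 factors)
= 1531578985264449 (after 10 factors)
= 50542106513726817 (after 11 factors)
= 50542106513726817

50542106513726817


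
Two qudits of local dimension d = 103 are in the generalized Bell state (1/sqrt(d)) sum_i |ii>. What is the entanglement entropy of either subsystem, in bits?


For a maximally entangled state in d x d:
S = log2(d) = log2(103)
= 6.6865

6.6865


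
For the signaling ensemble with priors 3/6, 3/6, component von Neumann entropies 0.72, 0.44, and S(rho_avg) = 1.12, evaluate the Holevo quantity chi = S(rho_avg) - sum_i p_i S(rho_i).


chi = S(rho) - sum_i p_i * S(rho_i)
Weighted entropy = 3/6 * 0.72 + 3/6 * 0.44
= 0.5800
chi = 1.12 - 0.5800
= 0.5400

0.5400


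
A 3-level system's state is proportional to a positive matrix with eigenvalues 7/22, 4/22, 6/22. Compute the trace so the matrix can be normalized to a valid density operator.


tr(M) = sum of eigenvalues
= 7/22 + 4/22 + 6/22
= 17/22
= 0.7727

0.7727


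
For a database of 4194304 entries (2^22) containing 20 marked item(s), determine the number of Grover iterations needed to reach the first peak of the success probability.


After j Grover iterations the success probability is P(j) = sin^2((2j+1)*theta), where sin(theta) = sqrt(k/N).
N = 2^22 = 4194304, k = 20
sin(theta) = sqrt(k/N) = 0.002183660134
theta = arcsin(sqrt(k/N)) = 0.00218366187 rad
P(j) reaches its first maximum when (2j+1)*theta is as close as possible to pi/2, i.e. j = round(pi/(4*theta) - 1/2).
pi/(4*theta) - 1/2 = 359.1702
(For comparison, the common estimate pi/4 * sqrt(N/k) = 359.6705; the exact maximiser is used here.)
Optimal iterations = 359

359
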